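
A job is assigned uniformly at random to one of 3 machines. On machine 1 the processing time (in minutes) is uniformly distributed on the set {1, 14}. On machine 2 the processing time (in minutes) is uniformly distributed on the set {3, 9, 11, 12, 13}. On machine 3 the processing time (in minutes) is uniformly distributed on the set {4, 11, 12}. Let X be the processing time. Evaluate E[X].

87/10

E[X | machine 1] = (1+14)/2 = 15/2.
E[X | machine 2] = (3+9+11+12+13)/5 = 48/5.
E[X | machine 3] = (4+11+12)/3 = 9.
By the law of total expectation,
E[X] = (1/3)·(15/2) + (1/3)·(48/5) + (1/3)·(9) = 87/10.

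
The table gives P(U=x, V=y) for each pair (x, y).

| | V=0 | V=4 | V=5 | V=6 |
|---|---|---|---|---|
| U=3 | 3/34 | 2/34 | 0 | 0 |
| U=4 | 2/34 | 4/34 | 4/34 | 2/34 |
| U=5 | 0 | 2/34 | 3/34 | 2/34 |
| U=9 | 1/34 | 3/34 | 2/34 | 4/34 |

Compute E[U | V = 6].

27/4

P(V = 6) = 4/17.
Σ U·P over the event = 4·(2/34) + 5·(2/34) + 9·(4/34) = 27/17.
E[U | V = 6] = (27/17) / (4/17) = 27/4.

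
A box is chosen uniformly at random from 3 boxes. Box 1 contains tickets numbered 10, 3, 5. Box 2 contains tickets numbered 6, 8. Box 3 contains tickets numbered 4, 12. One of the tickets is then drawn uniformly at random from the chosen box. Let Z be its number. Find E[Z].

E[Z | box 1] = (10+3+5)/3 = 6.
E[Z | box 2] = (6+8)/2 = 7.
E[Z | box 3] = (4+12)/2 = 8.
E[Z] = (1/3)·(6) + (1/3)·(7) + (1/3)·(8) = 7.

7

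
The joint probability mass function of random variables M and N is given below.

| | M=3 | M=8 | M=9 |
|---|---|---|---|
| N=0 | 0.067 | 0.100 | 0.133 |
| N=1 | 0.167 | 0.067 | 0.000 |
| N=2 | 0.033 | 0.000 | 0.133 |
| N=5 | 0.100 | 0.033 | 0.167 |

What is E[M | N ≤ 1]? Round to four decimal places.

6.0581

P(N ≤ 1) = 0.534.
Σ M·P over the event = 3·(0.067) + 3·(0.167) + 8·(0.100) + 8·(0.067) + 9·(0.133) = 3.235.
E[M | N ≤ 1] = (3.235) / (0.534) = 6.0581.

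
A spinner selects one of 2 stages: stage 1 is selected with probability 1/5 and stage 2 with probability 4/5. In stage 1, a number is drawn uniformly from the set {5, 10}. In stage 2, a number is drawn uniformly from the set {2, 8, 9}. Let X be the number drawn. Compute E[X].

197/30

E[X | stage 1] = (5+10)/2 = 15/2.
E[X | stage 2] = (2+8+9)/3 = 19/3.
By the law of total expectation,
E[X] = (1/5)·(15/2) + (4/5)·(19/3) = 197/30.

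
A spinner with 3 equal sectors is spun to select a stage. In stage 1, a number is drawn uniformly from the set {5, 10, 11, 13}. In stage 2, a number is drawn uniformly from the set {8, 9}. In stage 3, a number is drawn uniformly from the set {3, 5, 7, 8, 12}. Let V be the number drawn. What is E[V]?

101/12

E[V | stage 1] = (5+10+11+13)/4 = 39/4.
E[V | stage 2] = (8+9)/2 = 17/2.
E[V | stage 3] = (3+5+7+8+12)/5 = 7.
E[V] = (1/3)·(39/4) + (1/3)·(17/2) + (1/3)·(7) = 101/12.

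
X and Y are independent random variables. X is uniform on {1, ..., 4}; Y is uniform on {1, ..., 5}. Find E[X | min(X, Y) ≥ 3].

Outcomes with min(X, Y) ≥ 3: (3,3), (3,4), (3,5), (4,3), (4,4), (4,5), each with probability 1/20.
E[X | min(X, Y) ≥ 3] = (3 + 3 + 3 + 4 + 4 + 4) / 6 = 7/2.

7/2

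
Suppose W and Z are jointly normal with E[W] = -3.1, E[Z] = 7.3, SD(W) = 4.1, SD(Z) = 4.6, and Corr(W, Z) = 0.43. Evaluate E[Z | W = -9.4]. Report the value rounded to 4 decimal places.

E[Z | W=x] = μ_Z + ρ(σ_Z/σ_W)(x − μ_W) for jointly normal variables.
E[Z | W=-9.4] = 7.3 + (0.43)·(4.6/4.1)·(-9.4 − (-3.1)) = 7.3 + (0.48244)·(-6.3) = 4.2606.

4.2606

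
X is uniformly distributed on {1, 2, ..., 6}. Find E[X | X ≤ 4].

Given X ≤ 4, X is equally likely to be any of {1, 2, 3, 4}.
E[X | X ≤ 4] = (1 + 2 + 3 + 4) / 4 = 5/2.

5/2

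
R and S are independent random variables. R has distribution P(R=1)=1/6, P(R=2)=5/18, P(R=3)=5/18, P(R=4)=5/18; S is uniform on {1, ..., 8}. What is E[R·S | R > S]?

35/6

P(R > S) = 5/24.
Summing RS·P(x,y) over outcomes with R > S gives 175/144.
E[R·S | R > S] = (175/144) / (5/24) = 35/6.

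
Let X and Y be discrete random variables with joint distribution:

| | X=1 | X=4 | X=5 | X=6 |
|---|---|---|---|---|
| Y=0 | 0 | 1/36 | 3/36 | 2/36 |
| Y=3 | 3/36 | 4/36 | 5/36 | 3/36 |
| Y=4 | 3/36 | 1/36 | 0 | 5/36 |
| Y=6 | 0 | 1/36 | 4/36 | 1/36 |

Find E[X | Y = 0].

P(Y = 0) = 1/6.
Σ X·P over the event = 4·(1/36) + 5·(3/36) + 6·(2/36) = 31/36.
E[X | Y = 0] = (31/36) / (1/6) = 31/6.

31/6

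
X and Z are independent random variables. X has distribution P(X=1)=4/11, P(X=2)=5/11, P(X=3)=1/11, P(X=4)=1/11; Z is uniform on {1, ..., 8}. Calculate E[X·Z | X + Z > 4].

P(X + Z > 4) = 65/88.
Summing XZ·P(x,y) over outcomes with X + Z > 4 gives 699/88.
E[X·Z | X + Z > 4] = (699/88) / (65/88) = 699/65.

699/65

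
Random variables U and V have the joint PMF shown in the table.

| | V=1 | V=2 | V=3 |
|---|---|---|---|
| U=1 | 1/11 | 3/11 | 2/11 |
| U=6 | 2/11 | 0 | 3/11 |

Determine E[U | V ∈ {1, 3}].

33/8

P(V ∈ {1, 3}) = 8/11.
Σ U·P over the event = 1·(1/11) + 1·(2/11) + 6·(2/11) + 6·(3/11) = 3.
E[U | V ∈ {1, 3}] = (3) / (8/11) = 33/8.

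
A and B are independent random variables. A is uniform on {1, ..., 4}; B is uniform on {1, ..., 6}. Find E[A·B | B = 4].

10

Outcomes with B = 4: (1,4), (2,4), (3,4), (4,4), each with probability 1/24.
E[A·B | B = 4] = (4 + 8 + 12 + 16) / 4 = 10.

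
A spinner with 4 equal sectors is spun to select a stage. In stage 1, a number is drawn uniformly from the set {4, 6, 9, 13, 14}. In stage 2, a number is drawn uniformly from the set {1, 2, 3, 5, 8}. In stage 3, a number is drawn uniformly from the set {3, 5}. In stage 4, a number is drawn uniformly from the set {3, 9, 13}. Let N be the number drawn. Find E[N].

19/3

E[N | stage 1] = (4+6+9+13+14)/5 = 46/5.
E[N | stage 2] = (1+2+3+5+8)/5 = 19/5.
E[N | stage 3] = (3+5)/2 = 4.
E[N | stage 4] = (3+9+13)/3 = 25/3.
By the law of total expectation,
E[N] = (1/4)·(46/5) + (1/4)·(19/5) + (1/4)·(4) + (1/4)·(25/3) = 19/3.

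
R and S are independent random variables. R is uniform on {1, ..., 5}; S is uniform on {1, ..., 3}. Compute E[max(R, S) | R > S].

35/9

P(R > S) = 3/5.
Summing max(R,S)·P(x,y) over outcomes with R > S gives 7/3.
E[max(R, S) | R > S] = (7/3) / (3/5) = 35/9.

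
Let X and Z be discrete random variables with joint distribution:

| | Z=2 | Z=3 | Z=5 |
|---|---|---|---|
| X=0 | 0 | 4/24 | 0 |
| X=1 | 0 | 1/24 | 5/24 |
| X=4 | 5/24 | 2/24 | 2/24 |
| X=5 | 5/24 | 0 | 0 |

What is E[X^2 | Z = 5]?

37/7

P(Z = 5) = 7/24.
Σ X^2·P over the event = 1·(5/24) + 16·(2/24) = 37/24.
E[X^2 | Z = 5] = (37/24) / (7/24) = 37/7.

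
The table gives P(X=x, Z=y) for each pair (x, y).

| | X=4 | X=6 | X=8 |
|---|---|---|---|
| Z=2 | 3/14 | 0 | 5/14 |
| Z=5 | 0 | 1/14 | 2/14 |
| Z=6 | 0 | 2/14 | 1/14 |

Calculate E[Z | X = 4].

2

P(X = 4) = 3/14.
Σ Z·P over the event = 2·(3/14) = 3/7.
E[Z | X = 4] = (3/7) / (3/14) = 2.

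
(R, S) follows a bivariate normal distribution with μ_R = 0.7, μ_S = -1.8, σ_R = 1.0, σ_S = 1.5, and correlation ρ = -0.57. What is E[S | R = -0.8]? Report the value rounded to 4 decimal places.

The regression of S on R has slope ρ·σ_S/σ_R and passes through (μ_R, μ_S).
E[S | R=-0.8] = -1.8 + (-0.57)·(1.5/1.0)·(-0.8 − (0.7)) = -1.8 + (-0.855)·(-1.5) = -0.5175.

-0.5175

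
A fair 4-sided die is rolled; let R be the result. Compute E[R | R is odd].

2

Given R is odd, R is equally likely to be any of {1, 3}.
E[R | R is odd] = (1 + 3) / 2 = 2.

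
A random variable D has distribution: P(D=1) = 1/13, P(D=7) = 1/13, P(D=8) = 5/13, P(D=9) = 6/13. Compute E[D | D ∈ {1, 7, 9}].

P(D ∈ {1, 7, 9}) = 8/13.
Σ over the event: 1·1/13 + 7·1/13 + 9·6/13 = 62/13.
E[D | D ∈ {1, 7, 9}] = (62/13) / (8/13) = 31/4.

31/4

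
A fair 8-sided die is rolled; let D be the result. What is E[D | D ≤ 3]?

Given D ≤ 3, D is equally likely to be any of {1, 2, 3}.
E[D | D ≤ 3] = (1 + 2 + 3) / 3 = 2.

2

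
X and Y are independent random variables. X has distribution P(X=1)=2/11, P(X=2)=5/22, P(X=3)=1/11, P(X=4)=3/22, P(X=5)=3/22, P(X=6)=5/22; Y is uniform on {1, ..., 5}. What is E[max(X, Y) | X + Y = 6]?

73/17

P(X + Y = 6) = 17/110.
Summing max(X,Y)·P(x,y) over outcomes with X + Y = 6 gives 73/110.
E[max(X, Y) | X + Y = 6] = (73/110) / (17/110) = 73/17.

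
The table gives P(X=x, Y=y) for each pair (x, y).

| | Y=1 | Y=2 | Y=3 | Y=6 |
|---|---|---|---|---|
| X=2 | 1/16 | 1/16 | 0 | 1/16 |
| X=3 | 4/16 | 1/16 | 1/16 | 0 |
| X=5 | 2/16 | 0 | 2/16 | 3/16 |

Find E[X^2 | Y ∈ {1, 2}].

P(Y ∈ {1, 2}) = 9/16.
Σ X^2·P over the event = 4·(1/16) + 4·(1/16) + 9·(4/16) + 9·(1/16) + 25·(2/16) = 103/16.
E[X^2 | Y ∈ {1, 2}] = (103/16) / (9/16) = 103/9.

103/9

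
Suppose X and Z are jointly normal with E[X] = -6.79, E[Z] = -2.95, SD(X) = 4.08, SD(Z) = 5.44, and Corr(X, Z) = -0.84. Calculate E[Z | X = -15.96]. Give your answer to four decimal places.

7.3204

For a bivariate normal, E[Z | X=x] = μ_Z + ρ·(σ_Z/σ_X)·(x − μ_X).
E[Z | X=-15.96] = -2.95 + (-0.84)·(5.44/4.08)·(-15.96 − (-6.79)) = -2.95 + (-1.12)·(-9.17) = 7.3204.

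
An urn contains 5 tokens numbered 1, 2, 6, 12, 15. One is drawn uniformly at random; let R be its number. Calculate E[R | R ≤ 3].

3/2

P(R ≤ 3) = 2/5.
Σ over the event: 1·1/5 + 2·1/5 = 3/5.
E[R | R ≤ 3] = (3/5) / (2/5) = 3/2.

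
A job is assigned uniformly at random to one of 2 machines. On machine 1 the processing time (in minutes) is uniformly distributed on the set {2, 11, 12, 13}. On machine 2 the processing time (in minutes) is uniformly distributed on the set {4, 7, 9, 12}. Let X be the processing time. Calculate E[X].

E[X | machine 1] = (2+11+12+13)/4 = 19/2.
E[X | machine 2] = (4+7+9+12)/4 = 8.
By the law of total expectation,
E[X] = (1/2)·(19/2) + (1/2)·(8) = 35/4.

35/4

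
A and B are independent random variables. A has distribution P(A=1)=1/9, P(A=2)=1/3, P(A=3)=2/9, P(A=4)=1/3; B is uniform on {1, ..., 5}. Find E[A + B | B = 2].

P(B = 2) = 1/5.
Summing (A+B)·P(x,y) over outcomes with B = 2 gives 43/45.
E[A + B | B = 2] = (43/45) / (1/5) = 43/9.

43/9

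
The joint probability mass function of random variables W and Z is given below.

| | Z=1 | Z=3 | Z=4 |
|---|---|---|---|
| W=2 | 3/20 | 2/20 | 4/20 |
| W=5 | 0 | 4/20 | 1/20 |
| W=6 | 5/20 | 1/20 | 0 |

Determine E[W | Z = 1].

9/2

P(Z = 1) = 2/5.
Σ W·P over the event = 2·(3/20) + 6·(5/20) = 9/5.
E[W | Z = 1] = (9/5) / (2/5) = 9/2.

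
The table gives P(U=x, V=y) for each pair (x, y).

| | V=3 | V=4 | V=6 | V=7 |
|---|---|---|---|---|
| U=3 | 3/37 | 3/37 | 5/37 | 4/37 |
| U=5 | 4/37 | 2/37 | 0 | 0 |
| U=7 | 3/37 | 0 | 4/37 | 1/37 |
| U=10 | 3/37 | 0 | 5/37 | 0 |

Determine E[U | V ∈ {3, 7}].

P(V ∈ {3, 7}) = 18/37.
Σ U·P over the event = 3·(3/37) + 3·(4/37) + 5·(4/37) + 7·(3/37) + 7·(1/37) + 10·(3/37) = 99/37.
E[U | V ∈ {3, 7}] = (99/37) / (18/37) = 11/2.

11/2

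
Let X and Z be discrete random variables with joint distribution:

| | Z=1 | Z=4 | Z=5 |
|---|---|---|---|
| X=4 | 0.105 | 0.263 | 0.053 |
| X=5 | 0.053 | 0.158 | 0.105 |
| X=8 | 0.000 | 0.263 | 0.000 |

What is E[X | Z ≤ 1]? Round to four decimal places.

P(Z ≤ 1) = 0.158.
Σ X·P over the event = 4·(0.105) + 5·(0.053) = 0.685.
E[X | Z ≤ 1] = (0.685) / (0.158) = 4.3354.

4.3354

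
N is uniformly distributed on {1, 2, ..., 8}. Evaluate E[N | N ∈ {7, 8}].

15/2

P(N ∈ {7, 8}) = 1/4.
Σ over the event: 7·1/8 + 8·1/8 = 15/8.
E[N | N ∈ {7, 8}] = (15/8) / (1/4) = 15/2.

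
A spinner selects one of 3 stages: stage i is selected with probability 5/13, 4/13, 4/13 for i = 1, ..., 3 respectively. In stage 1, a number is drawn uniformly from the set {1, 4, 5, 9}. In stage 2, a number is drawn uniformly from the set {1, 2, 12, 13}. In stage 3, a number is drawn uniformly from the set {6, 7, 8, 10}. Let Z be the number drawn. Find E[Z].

E[Z | stage 1] = (1+4+5+9)/4 = 19/4.
E[Z | stage 2] = (1+2+12+13)/4 = 7.
E[Z | stage 3] = (6+7+8+10)/4 = 31/4.
E[Z] = (5/13)·(19/4) + (4/13)·(7) + (4/13)·(31/4) = 331/52.

331/52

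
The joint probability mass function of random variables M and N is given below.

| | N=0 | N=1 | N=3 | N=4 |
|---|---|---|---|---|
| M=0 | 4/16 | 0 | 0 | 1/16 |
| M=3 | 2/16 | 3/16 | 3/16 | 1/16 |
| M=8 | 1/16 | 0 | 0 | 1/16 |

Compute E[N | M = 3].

16/9

P(M = 3) = 9/16.
Σ N·P over the event = 0·(2/16) + 1·(3/16) + 3·(3/16) + 4·(1/16) = 1.
E[N | M = 3] = (1) / (9/16) = 16/9.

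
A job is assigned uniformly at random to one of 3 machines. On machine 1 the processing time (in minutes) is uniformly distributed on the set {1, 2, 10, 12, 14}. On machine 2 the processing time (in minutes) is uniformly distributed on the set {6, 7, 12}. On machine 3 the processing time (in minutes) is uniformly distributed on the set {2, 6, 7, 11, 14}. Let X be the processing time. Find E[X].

E[X | machine 1] = (1+2+10+12+14)/5 = 39/5.
E[X | machine 2] = (6+7+12)/3 = 25/3.
E[X | machine 3] = (2+6+7+11+14)/5 = 8.
By the law of total expectation,
E[X] = (1/3)·(39/5) + (1/3)·(25/3) + (1/3)·(8) = 362/45.

362/45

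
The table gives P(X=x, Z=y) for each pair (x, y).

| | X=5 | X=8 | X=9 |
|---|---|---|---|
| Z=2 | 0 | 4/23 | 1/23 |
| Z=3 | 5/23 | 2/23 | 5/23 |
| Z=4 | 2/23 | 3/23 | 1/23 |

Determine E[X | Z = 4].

43/6

P(Z = 4) = 6/23.
Summing X·P(X=x,Z=y) over the conditioning event gives 43/23.
E[X | Z = 4] = (43/23) / (6/23) = 43/6.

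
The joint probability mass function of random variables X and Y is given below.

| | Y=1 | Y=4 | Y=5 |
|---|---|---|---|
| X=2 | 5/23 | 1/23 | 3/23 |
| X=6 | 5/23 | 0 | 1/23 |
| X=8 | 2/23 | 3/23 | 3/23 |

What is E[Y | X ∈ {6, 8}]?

39/14

P(X ∈ {6, 8}) = 14/23.
Σ Y·P over the event = 1·(5/23) + 5·(1/23) + 1·(2/23) + 4·(3/23) + 5·(3/23) = 39/23.
E[Y | X ∈ {6, 8}] = (39/23) / (14/23) = 39/14.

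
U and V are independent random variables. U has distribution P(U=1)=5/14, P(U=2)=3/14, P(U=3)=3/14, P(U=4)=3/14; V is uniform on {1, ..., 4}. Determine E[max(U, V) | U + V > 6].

4

P(U + V > 6) = 9/56.
Summing max(U,V)·P(x,y) over outcomes with U + V > 6 gives 9/14.
E[max(U, V) | U + V > 6] = (9/14) / (9/56) = 4.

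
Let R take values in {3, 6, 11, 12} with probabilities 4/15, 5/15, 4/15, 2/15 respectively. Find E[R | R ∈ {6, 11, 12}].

P(R ∈ {6, 11, 12}) = 11/15.
Σ over the event: 6·1/3 + 11·4/15 + 12·2/15 = 98/15.
E[R | R ∈ {6, 11, 12}] = (98/15) / (11/15) = 98/11.

98/11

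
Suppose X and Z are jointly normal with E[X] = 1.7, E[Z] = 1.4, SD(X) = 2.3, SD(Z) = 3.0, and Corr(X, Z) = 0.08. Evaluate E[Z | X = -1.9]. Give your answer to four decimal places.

E[Z | X=x] = μ_Z + ρ(σ_Z/σ_X)(x − μ_X) for jointly normal variables.
E[Z | X=-1.9] = 1.4 + (0.08)·(3.0/2.3)·(-1.9 − (1.7)) = 1.4 + (0.10435)·(-3.6) = 1.0243.

1.0243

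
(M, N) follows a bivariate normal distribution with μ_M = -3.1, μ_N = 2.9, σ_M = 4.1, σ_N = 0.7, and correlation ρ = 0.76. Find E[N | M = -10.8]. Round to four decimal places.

For a bivariate normal, E[N | M=x] = μ_N + ρ·(σ_N/σ_M)·(x − μ_M).
E[N | M=-10.8] = 2.9 + (0.76)·(0.7/4.1)·(-10.8 − (-3.1)) = 2.9 + (0.129756)·(-7.7) = 1.9009.

1.9009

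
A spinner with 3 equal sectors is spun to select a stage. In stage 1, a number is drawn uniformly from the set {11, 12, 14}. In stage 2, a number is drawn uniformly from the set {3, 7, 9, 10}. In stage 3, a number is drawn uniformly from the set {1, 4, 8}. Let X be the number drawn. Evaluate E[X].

E[X | stage 1] = (11+12+14)/3 = 37/3.
E[X | stage 2] = (3+7+9+10)/4 = 29/4.
E[X | stage 3] = (1+4+8)/3 = 13/3.
By the law of total expectation,
E[X] = (1/3)·(37/3) + (1/3)·(29/4) + (1/3)·(13/3) = 287/36.

287/36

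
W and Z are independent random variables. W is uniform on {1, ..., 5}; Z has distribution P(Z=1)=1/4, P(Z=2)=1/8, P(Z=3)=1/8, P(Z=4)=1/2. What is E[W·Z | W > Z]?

159/17

P(W > Z) = 17/40.
Summing WZ·P(x,y) over outcomes with W > Z gives 159/40.
E[W·Z | W > Z] = (159/40) / (17/40) = 159/17.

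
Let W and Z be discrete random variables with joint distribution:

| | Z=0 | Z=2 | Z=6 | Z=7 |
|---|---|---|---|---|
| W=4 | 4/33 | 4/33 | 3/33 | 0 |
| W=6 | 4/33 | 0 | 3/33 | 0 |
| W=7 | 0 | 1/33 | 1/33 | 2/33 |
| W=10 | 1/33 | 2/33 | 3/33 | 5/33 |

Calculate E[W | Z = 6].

P(Z = 6) = 10/33.
Summing W·P(W=x,Z=y) over the conditioning event gives 67/33.
E[W | Z = 6] = (67/33) / (10/33) = 67/10.

67/10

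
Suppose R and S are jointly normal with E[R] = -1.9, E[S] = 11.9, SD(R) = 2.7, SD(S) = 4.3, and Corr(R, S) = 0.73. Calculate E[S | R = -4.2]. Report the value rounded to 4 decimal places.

9.2260

For a bivariate normal, E[S | R=x] = μ_S + ρ·(σ_S/σ_R)·(x − μ_R).
E[S | R=-4.2] = 11.9 + (0.73)·(4.3/2.7)·(-4.2 − (-1.9)) = 11.9 + (1.1626)·(-2.3) = 9.2260.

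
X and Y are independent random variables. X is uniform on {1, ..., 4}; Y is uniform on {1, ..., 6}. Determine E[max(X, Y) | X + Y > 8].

17/3

Outcomes with X + Y > 8: (3,6), (4,5), (4,6), each with probability 1/24.
E[max(X, Y) | X + Y > 8] = (6 + 5 + 6) / 3 = 17/3.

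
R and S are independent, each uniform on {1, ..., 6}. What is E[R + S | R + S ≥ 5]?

P(R + S ≥ 5) = 5/6.
Summing (R+S)·P(x,y) over outcomes with R + S ≥ 5 gives 58/9.
E[R + S | R + S ≥ 5] = (58/9) / (5/6) = 116/15.

116/15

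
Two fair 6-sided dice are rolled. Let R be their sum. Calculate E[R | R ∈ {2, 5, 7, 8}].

P(R ∈ {2, 5, 7, 8}) = 4/9.
Σ over the event: 2·1/36 + 5·1/9 + 7·1/6 + 8·5/36 = 26/9.
E[R | R ∈ {2, 5, 7, 8}] = (26/9) / (4/9) = 13/2.

13/2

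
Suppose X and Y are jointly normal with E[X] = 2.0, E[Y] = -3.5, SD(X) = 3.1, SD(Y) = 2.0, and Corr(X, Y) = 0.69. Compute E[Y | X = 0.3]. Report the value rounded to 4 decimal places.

E[Y | X=x] = μ_Y + ρ(σ_Y/σ_X)(x − μ_X) for jointly normal variables.
E[Y | X=0.3] = -3.5 + (0.69)·(2.0/3.1)·(0.3 − (2.0)) = -3.5 + (0.44516)·(-1.7) = -4.2568.

-4.2568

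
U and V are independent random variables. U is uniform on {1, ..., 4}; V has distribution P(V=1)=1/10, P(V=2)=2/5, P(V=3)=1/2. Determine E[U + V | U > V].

91/16

P(U > V) = 2/5.
Summing (U+V)·P(x,y) over outcomes with U > V gives 91/40.
E[U + V | U > V] = (91/40) / (2/5) = 91/16.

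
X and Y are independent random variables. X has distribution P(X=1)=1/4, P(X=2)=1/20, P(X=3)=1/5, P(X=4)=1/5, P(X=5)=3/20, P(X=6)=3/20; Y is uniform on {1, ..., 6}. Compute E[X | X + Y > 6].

73/17

P(X + Y > 6) = 17/30.
Summing X·P(x,y) over outcomes with X + Y > 6 gives 73/30.
E[X | X + Y > 6] = (73/30) / (17/30) = 73/17.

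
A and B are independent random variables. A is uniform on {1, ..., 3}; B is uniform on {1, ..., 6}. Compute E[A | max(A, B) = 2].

5/3

Outcomes with max(A, B) = 2: (1,2), (2,1), (2,2), each with probability 1/18.
E[A | max(A, B) = 2] = (1 + 2 + 2) / 3 = 5/3.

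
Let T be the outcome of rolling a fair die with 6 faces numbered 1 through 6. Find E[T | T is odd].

Given T is odd, T is equally likely to be any of {1, 3, 5}.
E[T | T is odd] = (1 + 3 + 5) / 3 = 3.

3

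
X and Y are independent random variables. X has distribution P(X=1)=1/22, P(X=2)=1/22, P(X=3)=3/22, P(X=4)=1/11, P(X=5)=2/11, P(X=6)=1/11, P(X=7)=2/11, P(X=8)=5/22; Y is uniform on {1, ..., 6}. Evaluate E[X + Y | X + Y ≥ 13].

P(X + Y ≥ 13) = 7/66.
Summing (X+Y)·P(x,y) over outcomes with X + Y ≥ 13 gives 17/12.
E[X + Y | X + Y ≥ 13] = (17/12) / (7/66) = 187/14.

187/14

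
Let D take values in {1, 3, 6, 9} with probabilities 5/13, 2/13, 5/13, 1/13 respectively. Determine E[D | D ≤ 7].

41/12

P(D ≤ 7) = 12/13.
Σ over the event: 1·5/13 + 3·2/13 + 6·5/13 = 41/13.
E[D | D ≤ 7] = (41/13) / (12/13) = 41/12.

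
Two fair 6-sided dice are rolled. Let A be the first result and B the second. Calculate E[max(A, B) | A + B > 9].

Outcomes with A + B > 9: (4,6), (5,5), (5,6), (6,4), (6,5), (6,6), each with probability 1/36.
E[max(A, B) | A + B > 9] = (6 + 5 + 6 + 6 + 6 + 6) / 6 = 35/6.

35/6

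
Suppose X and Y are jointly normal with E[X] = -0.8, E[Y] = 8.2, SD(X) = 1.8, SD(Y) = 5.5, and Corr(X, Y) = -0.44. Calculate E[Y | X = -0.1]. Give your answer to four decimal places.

7.2589

The regression of Y on X has slope ρ·σ_Y/σ_X and passes through (μ_X, μ_Y).
E[Y | X=-0.1] = 8.2 + (-0.44)·(5.5/1.8)·(-0.1 − (-0.8)) = 8.2 + (-1.3444)·(0.7) = 7.2589.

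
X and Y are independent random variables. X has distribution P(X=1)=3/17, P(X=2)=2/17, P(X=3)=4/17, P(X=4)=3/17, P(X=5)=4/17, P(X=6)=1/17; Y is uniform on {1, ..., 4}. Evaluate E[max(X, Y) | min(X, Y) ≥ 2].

P(min(X, Y) ≥ 2) = 21/34.
Summing max(X,Y)·P(x,y) over outcomes with min(X, Y) ≥ 2 gives 43/17.
E[max(X, Y) | min(X, Y) ≥ 2] = (43/17) / (21/34) = 86/21.

86/21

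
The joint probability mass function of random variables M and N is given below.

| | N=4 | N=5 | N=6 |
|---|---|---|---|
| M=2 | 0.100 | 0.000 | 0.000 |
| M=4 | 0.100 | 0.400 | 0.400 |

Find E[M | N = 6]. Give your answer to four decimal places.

P(N = 6) = 0.400.
Σ M·P over the event = 4·(0.400) = 1.600.
E[M | N = 6] = (1.600) / (0.400) = 4.0000.

4.0000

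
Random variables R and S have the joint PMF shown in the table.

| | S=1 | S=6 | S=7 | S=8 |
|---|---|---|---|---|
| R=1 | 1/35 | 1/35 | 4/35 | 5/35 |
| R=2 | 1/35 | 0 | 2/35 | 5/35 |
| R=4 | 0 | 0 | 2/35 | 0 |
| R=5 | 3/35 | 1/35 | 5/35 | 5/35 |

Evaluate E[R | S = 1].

P(S = 1) = 1/7.
Σ R·P over the event = 1·(1/35) + 2·(1/35) + 5·(3/35) = 18/35.
E[R | S = 1] = (18/35) / (1/7) = 18/5.

18/5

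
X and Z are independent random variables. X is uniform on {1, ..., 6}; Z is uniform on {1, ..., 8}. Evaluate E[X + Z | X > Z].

7

P(X > Z) = 5/16.
Summing (X+Z)·P(x,y) over outcomes with X > Z gives 35/16.
E[X + Z | X > Z] = (35/16) / (5/16) = 7.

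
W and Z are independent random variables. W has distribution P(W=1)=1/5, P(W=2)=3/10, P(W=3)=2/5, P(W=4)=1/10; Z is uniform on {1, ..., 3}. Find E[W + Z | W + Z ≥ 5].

P(W + Z ≥ 5) = 7/15.
Summing (W+Z)·P(x,y) over outcomes with W + Z ≥ 5 gives 77/30.
E[W + Z | W + Z ≥ 5] = (77/30) / (7/15) = 11/2.

11/2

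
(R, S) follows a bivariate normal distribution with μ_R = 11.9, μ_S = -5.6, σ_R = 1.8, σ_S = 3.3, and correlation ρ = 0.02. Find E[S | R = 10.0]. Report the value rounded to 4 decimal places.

-5.6697

The regression of S on R has slope ρ·σ_S/σ_R and passes through (μ_R, μ_S).
E[S | R=10.0] = -5.6 + (0.02)·(3.3/1.8)·(10.0 − (11.9)) = -5.6 + (0.036667)·(-1.9) = -5.6697.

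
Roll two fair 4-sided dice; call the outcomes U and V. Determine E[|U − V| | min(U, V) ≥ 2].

Outcomes with min(U, V) ≥ 2: (2,2), (2,3), (2,4), (3,2), (3,3), (3,4), (4,2), (4,3), (4,4), each with probability 1/16.
E[|U − V| | min(U, V) ≥ 2] = (0 + 1 + 2 + 1 + 0 + 1 + 2 + 1 + 0) / 9 = 8/9.

8/9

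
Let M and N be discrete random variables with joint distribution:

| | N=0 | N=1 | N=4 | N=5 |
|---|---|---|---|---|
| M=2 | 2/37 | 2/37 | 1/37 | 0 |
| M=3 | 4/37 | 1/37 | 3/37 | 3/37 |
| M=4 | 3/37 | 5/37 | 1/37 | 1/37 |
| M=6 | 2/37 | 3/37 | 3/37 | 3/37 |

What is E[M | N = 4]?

33/8

P(N = 4) = 8/37.
Σ M·P over the event = 2·(1/37) + 3·(3/37) + 4·(1/37) + 6·(3/37) = 33/37.
E[M | N = 4] = (33/37) / (8/37) = 33/8.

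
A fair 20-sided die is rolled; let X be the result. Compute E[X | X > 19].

20

Given X > 19, X is equally likely to be any of {20}.
E[X | X > 19] = (20) / 1 = 20.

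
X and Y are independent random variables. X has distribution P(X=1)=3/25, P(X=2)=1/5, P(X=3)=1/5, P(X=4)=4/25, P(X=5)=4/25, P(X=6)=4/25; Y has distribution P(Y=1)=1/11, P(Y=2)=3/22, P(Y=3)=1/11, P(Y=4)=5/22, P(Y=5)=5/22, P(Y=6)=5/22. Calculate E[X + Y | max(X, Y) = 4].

728/113

P(max(X, Y) = 4) = 113/550.
Summing (X+Y)·P(x,y) over outcomes with max(X, Y) = 4 gives 364/275.
E[X + Y | max(X, Y) = 4] = (364/275) / (113/550) = 728/113.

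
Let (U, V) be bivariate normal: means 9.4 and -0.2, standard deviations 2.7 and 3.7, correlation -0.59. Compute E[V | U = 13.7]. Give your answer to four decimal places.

-3.6766

E[V | U=x] = μ_V + ρ(σ_V/σ_U)(x − μ_U) for jointly normal variables.
E[V | U=13.7] = -0.2 + (-0.59)·(3.7/2.7)·(13.7 − (9.4)) = -0.2 + (-0.80852)·(4.3) = -3.6766.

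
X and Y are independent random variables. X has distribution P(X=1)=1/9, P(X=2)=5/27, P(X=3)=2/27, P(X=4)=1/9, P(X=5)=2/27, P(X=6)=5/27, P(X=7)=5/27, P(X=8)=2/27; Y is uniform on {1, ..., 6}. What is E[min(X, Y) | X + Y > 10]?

P(X + Y > 10) = 35/162.
Summing min(X,Y)·P(x,y) over outcomes with X + Y > 10 gives 88/81.
E[min(X, Y) | X + Y > 10] = (88/81) / (35/162) = 176/35.

176/35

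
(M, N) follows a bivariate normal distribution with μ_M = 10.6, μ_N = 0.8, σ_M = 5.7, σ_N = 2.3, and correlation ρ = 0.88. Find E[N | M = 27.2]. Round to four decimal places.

The regression of N on M has slope ρ·σ_N/σ_M and passes through (μ_M, μ_N).
E[N | M=27.2] = 0.8 + (0.88)·(2.3/5.7)·(27.2 − (10.6)) = 0.8 + (0.35509)·(16.6) = 6.6945.

6.6945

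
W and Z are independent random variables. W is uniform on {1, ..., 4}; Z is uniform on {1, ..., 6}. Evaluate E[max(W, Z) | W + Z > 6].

Outcomes with W + Z > 6: (1,6), (2,5), (2,6), (3,4), (3,5), (3,6), (4,3), (4,4), (4,5), (4,6), each with probability 1/24.
E[max(W, Z) | W + Z > 6] = (6 + 5 + 6 + 4 + 5 + 6 + 4 + 4 + 5 + 6) / 10 = 51/10.

51/10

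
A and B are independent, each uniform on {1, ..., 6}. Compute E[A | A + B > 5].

53/13

P(A + B > 5) = 13/18.
Summing A·P(x,y) over outcomes with A + B > 5 gives 53/18.
E[A | A + B > 5] = (53/18) / (13/18) = 53/13.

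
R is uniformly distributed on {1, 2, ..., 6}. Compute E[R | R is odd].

3

Given R is odd, R is equally likely to be any of {1, 3, 5}.
E[R | R is odd] = (1 + 3 + 5) / 3 = 3.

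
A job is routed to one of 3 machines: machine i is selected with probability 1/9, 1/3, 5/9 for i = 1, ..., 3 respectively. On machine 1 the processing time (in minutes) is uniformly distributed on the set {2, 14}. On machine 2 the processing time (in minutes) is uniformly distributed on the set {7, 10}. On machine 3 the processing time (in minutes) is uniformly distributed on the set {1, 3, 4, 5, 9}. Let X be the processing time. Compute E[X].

E[X | machine 1] = (2+14)/2 = 8.
E[X | machine 2] = (7+10)/2 = 17/2.
E[X | machine 3] = (1+3+4+5+9)/5 = 22/5.
E[X] = (1/9)·(8) + (1/3)·(17/2) + (5/9)·(22/5) = 37/6.

37/6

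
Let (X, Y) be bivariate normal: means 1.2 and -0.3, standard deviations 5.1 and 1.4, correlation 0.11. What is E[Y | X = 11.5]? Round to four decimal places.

The regression of Y on X has slope ρ·σ_Y/σ_X and passes through (μ_X, μ_Y).
E[Y | X=11.5] = -0.3 + (0.11)·(1.4/5.1)·(11.5 − (1.2)) = -0.3 + (0.030196)·(10.3) = 0.0110.

0.0110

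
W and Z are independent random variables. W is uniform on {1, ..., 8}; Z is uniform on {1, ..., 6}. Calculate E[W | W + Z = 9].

P(W + Z = 9) = 1/8.
Summing W·P(x,y) over outcomes with W + Z = 9 gives 11/16.
E[W | W + Z = 9] = (11/16) / (1/8) = 11/2.

11/2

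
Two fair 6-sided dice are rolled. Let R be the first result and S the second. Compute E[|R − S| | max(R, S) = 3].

6/5

P(max(R, S) = 3) = 5/36.
Summing |R−S|·P(x,y) over outcomes with max(R, S) = 3 gives 1/6.
E[|R − S| | max(R, S) = 3] = (1/6) / (5/36) = 6/5.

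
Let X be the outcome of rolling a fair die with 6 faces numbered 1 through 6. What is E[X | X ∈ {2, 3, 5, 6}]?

4

P(X ∈ {2, 3, 5, 6}) = 2/3.
Σ over the event: 2·1/6 + 3·1/6 + 5·1/6 + 6·1/6 = 8/3.
E[X | X ∈ {2, 3, 5, 6}] = (8/3) / (2/3) = 4.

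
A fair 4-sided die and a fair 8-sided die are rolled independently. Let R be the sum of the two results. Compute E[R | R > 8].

P(R > 8) = 5/16.
Σ over the event: 9·1/8 + 10·3/32 + 11·1/16 + 12·1/32 = 25/8.
E[R | R > 8] = (25/8) / (5/16) = 10.

10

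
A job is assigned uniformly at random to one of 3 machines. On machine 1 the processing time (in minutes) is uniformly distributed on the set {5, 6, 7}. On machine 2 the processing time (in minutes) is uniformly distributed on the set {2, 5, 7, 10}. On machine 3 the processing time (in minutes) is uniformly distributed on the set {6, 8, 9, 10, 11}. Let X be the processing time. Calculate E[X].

104/15

E[X | machine 1] = (5+6+7)/3 = 6.
E[X | machine 2] = (2+5+7+10)/4 = 6.
E[X | machine 3] = (6+8+9+10+11)/5 = 44/5.
E[X] = (1/3)·(6) + (1/3)·(6) + (1/3)·(44/5) = 104/15.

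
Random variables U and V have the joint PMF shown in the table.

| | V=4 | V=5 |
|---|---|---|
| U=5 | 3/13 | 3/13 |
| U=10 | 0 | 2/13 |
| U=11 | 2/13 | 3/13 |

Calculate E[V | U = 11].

P(U = 11) = 5/13.
Summing V·P(U=x,V=y) over the conditioning event gives 23/13.
E[V | U = 11] = (23/13) / (5/13) = 23/5.

23/5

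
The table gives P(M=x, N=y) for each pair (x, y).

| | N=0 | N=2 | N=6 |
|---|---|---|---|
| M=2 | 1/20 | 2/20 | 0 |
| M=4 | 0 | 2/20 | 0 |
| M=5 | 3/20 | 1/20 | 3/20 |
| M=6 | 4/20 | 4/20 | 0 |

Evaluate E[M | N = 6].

5

P(N = 6) = 3/20.
Σ M·P over the event = 5·(3/20) = 3/4.
E[M | N = 6] = (3/4) / (3/20) = 5.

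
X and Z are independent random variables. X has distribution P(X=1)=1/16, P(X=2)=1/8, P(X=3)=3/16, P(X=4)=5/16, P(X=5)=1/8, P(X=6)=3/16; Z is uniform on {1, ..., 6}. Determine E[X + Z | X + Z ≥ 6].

206/25

P(X + Z ≥ 6) = 25/32.
Summing (X+Z)·P(x,y) over outcomes with X + Z ≥ 6 gives 103/16.
E[X + Z | X + Z ≥ 6] = (103/16) / (25/32) = 206/25.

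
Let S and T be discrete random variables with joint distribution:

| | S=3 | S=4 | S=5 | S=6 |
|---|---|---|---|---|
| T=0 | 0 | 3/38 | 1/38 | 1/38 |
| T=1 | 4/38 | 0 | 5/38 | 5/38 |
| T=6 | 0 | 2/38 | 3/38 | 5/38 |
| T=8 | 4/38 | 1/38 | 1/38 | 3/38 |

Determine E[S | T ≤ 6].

143/29

P(T ≤ 6) = 29/38.
Summing S·P(S=x,T=y) over the conditioning event gives 143/38.
E[S | T ≤ 6] = (143/38) / (29/38) = 143/29.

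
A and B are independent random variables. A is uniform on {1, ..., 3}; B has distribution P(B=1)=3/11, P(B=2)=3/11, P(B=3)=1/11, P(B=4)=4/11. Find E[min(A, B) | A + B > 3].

15/8

P(A + B > 3) = 8/11.
Summing min(A,B)·P(x,y) over outcomes with A + B > 3 gives 15/11.
E[min(A, B) | A + B > 3] = (15/11) / (8/11) = 15/8.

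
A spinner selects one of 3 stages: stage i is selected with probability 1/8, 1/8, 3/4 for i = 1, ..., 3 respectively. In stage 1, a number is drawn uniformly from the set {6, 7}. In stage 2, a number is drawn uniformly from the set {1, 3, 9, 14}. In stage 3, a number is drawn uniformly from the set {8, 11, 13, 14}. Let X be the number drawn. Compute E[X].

329/32

E[X | stage 1] = (6+7)/2 = 13/2.
E[X | stage 2] = (1+3+9+14)/4 = 27/4.
E[X | stage 3] = (8+11+13+14)/4 = 23/2.
E[X] = (1/8)·(13/2) + (1/8)·(27/4) + (3/4)·(23/2) = 329/32.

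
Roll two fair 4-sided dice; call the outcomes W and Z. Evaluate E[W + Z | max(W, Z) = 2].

10/3

Outcomes with max(W, Z) = 2: (1,2), (2,1), (2,2), each with probability 1/16.
E[W + Z | max(W, Z) = 2] = (3 + 3 + 4) / 3 = 10/3.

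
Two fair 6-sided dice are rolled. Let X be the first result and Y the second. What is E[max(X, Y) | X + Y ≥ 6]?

P(X + Y ≥ 6) = 13/18.
Summing max(X,Y)·P(x,y) over outcomes with X + Y ≥ 6 gives 67/18.
E[max(X, Y) | X + Y ≥ 6] = (67/18) / (13/18) = 67/13.

67/13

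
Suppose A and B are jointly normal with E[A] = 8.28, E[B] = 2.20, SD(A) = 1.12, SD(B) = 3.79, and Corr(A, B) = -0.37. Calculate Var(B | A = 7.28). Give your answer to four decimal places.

12.3977

For a bivariate normal, Var(B | A=x) = σ_B²(1 − ρ²).
Var(B | A=7.28) = (3.79)²·(1 − (-0.37)²) = 14.3641·0.8631 = 12.3977.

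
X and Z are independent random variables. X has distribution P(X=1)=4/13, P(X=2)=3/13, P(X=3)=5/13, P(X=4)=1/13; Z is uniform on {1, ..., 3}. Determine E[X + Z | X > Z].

P(X > Z) = 16/39.
Summing (X+Z)·P(x,y) over outcomes with X > Z gives 24/13.
E[X + Z | X > Z] = (24/13) / (16/39) = 9/2.

9/2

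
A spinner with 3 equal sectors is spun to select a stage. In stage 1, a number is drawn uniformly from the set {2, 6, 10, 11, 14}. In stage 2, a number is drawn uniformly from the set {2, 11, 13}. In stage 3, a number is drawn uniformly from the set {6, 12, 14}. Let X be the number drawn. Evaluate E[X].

419/45

E[X | stage 1] = (2+6+10+11+14)/5 = 43/5.
E[X | stage 2] = (2+11+13)/3 = 26/3.
E[X | stage 3] = (6+12+14)/3 = 32/3.
By the law of total expectation,
E[X] = (1/3)·(43/5) + (1/3)·(26/3) + (1/3)·(32/3) = 419/45.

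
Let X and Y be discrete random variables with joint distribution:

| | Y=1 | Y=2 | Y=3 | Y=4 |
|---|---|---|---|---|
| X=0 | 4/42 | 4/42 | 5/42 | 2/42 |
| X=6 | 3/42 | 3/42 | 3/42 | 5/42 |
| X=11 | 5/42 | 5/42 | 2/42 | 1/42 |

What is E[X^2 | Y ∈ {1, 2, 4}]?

1727/32

P(Y ∈ {1, 2, 4}) = 16/21.
Summing X^2·P(X=x,Y=y) over the conditioning event gives 1727/42.
E[X^2 | Y ∈ {1, 2, 4}] = (1727/42) / (16/21) = 1727/32.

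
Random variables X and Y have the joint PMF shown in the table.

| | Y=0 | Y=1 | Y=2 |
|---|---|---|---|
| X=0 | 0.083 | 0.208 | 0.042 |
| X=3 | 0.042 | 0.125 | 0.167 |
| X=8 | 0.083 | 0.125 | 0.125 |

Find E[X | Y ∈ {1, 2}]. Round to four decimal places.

3.6313

P(Y ∈ {1, 2}) = 0.792.
Σ X·P over the event = 0·(0.208) + 0·(0.042) + 3·(0.125) + 3·(0.167) + 8·(0.125) + 8·(0.125) = 2.876.
E[X | Y ∈ {1, 2}] = (2.876) / (0.792) = 3.6313.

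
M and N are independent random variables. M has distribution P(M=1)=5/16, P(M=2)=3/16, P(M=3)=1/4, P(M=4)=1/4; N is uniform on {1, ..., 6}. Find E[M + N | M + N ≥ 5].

P(M + N ≥ 5) = 71/96.
Summing (M+N)·P(x,y) over outcomes with M + N ≥ 5 gives 61/12.
E[M + N | M + N ≥ 5] = (61/12) / (71/96) = 488/71.

488/71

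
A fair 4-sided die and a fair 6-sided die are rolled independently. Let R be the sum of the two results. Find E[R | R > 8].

28/3

P(R > 8) = 1/8.
Σ over the event: 9·1/12 + 10·1/24 = 7/6.
E[R | R > 8] = (7/6) / (1/8) = 28/3.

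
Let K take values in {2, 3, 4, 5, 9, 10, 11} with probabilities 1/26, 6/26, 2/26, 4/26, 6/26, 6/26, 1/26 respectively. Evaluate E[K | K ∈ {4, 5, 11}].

P(K ∈ {4, 5, 11}) = 7/26.
Σ over the event: 4·1/13 + 5·2/13 + 11·1/26 = 3/2.
E[K | K ∈ {4, 5, 11}] = (3/2) / (7/26) = 39/7.

39/7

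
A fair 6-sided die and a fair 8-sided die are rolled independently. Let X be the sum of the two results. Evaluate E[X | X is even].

P(X is even) = 1/2.
Σ over the event: 2·1/48 + 4·1/16 + 6·5/48 + 8·1/8 + 10·5/48 + 12·1/16 + 14·1/48 = 4.
E[X | X is even] = (4) / (1/2) = 8.

8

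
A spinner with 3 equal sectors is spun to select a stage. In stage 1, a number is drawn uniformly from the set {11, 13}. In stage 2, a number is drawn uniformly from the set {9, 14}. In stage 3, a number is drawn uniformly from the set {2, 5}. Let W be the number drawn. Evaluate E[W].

9

E[W | stage 1] = (11+13)/2 = 12.
E[W | stage 2] = (9+14)/2 = 23/2.
E[W | stage 3] = (2+5)/2 = 7/2.
E[W] = (1/3)·(12) + (1/3)·(23/2) + (1/3)·(7/2) = 9.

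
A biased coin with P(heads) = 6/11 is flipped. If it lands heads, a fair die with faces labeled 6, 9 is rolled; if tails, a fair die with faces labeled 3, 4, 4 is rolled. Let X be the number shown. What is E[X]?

E[X | heads] = (6+9)/2 = 15/2.
E[X | tails] = (3+4+4)/3 = 11/3.
E[X] = (6/11)·(15/2) + (5/11)·(11/3) = 190/33.

190/33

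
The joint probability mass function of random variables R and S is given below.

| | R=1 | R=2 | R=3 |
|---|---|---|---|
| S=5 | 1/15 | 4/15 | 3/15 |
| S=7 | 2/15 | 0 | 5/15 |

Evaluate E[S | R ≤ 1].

P(R ≤ 1) = 1/5.
Σ S·P over the event = 5·(1/15) + 7·(2/15) = 19/15.
E[S | R ≤ 1] = (19/15) / (1/5) = 19/3.

19/3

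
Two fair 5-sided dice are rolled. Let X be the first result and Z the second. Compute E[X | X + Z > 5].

11/3

P(X + Z > 5) = 3/5.
Summing X·P(x,y) over outcomes with X + Z > 5 gives 11/5.
E[X | X + Z > 5] = (11/5) / (3/5) = 11/3.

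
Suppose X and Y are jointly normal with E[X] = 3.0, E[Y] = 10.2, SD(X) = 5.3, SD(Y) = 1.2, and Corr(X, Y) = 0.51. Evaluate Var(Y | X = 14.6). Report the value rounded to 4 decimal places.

1.0655

Var(Y | X=x) = (1 − ρ²)·σ_Y².
Var(Y | X=14.6) = (1.2)²·(1 − (0.51)²) = 1.44·0.7399 = 1.0655.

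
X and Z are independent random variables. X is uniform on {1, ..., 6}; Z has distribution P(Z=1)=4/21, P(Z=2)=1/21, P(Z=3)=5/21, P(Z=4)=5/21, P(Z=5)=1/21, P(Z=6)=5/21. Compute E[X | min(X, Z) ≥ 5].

P(min(X, Z) ≥ 5) = 2/21.
Summing X·P(x,y) over outcomes with min(X, Z) ≥ 5 gives 11/21.
E[X | min(X, Z) ≥ 5] = (11/21) / (2/21) = 11/2.

11/2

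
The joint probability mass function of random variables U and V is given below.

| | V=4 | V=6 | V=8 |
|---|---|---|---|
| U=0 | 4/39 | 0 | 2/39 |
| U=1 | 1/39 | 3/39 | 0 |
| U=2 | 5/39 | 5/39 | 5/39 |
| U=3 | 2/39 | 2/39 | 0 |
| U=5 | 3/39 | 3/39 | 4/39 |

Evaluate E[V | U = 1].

11/2

P(U = 1) = 4/39.
Summing V·P(U=x,V=y) over the conditioning event gives 22/39.
E[V | U = 1] = (22/39) / (4/39) = 11/2.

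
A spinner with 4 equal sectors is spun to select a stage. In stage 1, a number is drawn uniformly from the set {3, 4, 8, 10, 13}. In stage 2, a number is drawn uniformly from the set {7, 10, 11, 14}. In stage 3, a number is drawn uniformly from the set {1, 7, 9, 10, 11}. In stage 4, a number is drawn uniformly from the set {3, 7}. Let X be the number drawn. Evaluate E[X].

307/40

E[X | stage 1] = (3+4+8+10+13)/5 = 38/5.
E[X | stage 2] = (7+10+11+14)/4 = 21/2.
E[X | stage 3] = (1+7+9+10+11)/5 = 38/5.
E[X | stage 4] = (3+7)/2 = 5.
E[X] = (1/4)·(38/5) + (1/4)·(21/2) + (1/4)·(38/5) + (1/4)·(5) = 307/40.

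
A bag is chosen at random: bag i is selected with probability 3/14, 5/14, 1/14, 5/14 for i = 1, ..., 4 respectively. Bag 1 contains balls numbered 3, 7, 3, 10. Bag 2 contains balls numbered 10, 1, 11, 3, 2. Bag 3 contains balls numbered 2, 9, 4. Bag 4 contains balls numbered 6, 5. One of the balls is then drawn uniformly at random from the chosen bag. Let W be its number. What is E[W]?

307/56

E[W | bag 1] = (3+7+3+10)/4 = 23/4.
E[W | bag 2] = (10+1+11+3+2)/5 = 27/5.
E[W | bag 3] = (2+9+4)/3 = 5.
E[W | bag 4] = (6+5)/2 = 11/2.
By the law of total expectation,
E[W] = (3/14)·(23/4) + (5/14)·(27/5) + (1/14)·(5) + (5/14)·(11/2) = 307/56.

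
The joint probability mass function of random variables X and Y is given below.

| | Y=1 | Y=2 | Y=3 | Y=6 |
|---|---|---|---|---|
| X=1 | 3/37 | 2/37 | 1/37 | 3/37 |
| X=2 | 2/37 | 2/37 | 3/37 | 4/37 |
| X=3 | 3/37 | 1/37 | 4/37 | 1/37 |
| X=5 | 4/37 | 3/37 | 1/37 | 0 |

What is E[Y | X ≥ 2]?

P(X ≥ 2) = 28/37.
Summing Y·P(X=x,Y=y) over the conditioning event gives 75/37.
E[Y | X ≥ 2] = (75/37) / (28/37) = 75/28.

75/28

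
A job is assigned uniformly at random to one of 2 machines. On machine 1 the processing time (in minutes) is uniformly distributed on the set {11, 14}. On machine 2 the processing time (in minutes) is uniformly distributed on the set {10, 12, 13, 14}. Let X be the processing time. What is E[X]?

99/8

E[X | machine 1] = (11+14)/2 = 25/2.
E[X | machine 2] = (10+12+13+14)/4 = 49/4.
E[X] = (1/2)·(25/2) + (1/2)·(49/4) = 99/8.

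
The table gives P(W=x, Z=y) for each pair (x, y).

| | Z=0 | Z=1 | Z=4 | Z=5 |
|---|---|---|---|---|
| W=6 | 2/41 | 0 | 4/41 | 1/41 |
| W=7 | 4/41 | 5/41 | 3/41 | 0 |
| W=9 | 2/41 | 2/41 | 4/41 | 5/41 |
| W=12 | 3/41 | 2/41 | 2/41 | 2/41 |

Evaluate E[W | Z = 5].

P(Z = 5) = 8/41.
Σ W·P over the event = 6·(1/41) + 9·(5/41) + 12·(2/41) = 75/41.
E[W | Z = 5] = (75/41) / (8/41) = 75/8.

75/8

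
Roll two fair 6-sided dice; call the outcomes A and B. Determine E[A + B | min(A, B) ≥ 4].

Outcomes with min(A, B) ≥ 4: (4,4), (4,5), (4,6), (5,4), (5,5), (5,6), (6,4), (6,5), (6,6), each with probability 1/36.
E[A + B | min(A, B) ≥ 4] = (8 + 9 + 10 + 9 + 10 + 11 + 10 + 11 + 12) / 9 = 10.

10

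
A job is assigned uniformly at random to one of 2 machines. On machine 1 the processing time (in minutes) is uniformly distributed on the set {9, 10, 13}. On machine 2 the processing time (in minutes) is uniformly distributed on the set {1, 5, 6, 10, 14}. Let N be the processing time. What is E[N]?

134/15

E[N | machine 1] = (9+10+13)/3 = 32/3.
E[N | machine 2] = (1+5+6+10+14)/5 = 36/5.
E[N] = (1/2)·(32/3) + (1/2)·(36/5) = 134/15.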